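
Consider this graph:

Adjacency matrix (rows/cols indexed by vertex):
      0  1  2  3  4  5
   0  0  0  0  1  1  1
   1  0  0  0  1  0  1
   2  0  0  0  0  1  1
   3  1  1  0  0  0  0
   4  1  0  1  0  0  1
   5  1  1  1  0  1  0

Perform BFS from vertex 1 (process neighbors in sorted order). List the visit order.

BFS from vertex 1 (neighbors processed in ascending order):
Visit order: 1, 3, 5, 0, 2, 4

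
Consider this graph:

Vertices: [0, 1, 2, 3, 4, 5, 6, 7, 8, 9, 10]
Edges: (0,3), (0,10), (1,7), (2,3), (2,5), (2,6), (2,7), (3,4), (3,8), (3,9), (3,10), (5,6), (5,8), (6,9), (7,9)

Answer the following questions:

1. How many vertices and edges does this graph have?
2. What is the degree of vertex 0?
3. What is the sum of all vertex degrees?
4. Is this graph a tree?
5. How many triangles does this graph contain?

Count: 11 vertices, 15 edges.
Vertex 0 has neighbors [3, 10], degree = 2.
Handshaking lemma: 2 * 15 = 30.
A tree on 11 vertices has 10 edges. This graph has 15 edges (5 extra). Not a tree.
Number of triangles = 2.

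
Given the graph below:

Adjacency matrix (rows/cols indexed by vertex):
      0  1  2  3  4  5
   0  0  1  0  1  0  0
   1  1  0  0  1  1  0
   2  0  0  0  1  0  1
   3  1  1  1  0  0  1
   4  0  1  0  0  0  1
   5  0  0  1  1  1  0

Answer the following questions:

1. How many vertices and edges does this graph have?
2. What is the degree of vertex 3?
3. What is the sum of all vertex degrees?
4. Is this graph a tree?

Count: 6 vertices, 8 edges.
Vertex 3 has neighbors [0, 1, 2, 5], degree = 4.
Handshaking lemma: 2 * 8 = 16.
A tree on 6 vertices has 5 edges. This graph has 8 edges (3 extra). Not a tree.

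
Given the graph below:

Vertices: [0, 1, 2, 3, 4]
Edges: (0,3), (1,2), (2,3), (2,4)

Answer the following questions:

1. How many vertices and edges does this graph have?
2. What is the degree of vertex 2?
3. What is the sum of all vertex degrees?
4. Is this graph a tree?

Count: 5 vertices, 4 edges.
Vertex 2 has neighbors [1, 3, 4], degree = 3.
Handshaking lemma: 2 * 4 = 8.
A graph is a tree iff it is connected and has exactly n-1 edges. This graph is connected (all 5 vertices in one component) and has 5-1 = 4 edges. It is a tree.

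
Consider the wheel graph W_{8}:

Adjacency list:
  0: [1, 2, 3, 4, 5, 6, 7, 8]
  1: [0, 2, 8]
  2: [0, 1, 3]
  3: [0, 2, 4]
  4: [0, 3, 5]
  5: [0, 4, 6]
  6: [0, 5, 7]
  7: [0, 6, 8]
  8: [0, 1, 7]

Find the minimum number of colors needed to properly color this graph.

W_{8} = C_{8} plus a hub adjacent to every cycle vertex.
The outer cycle needs 2 colors (even cycle); the hub is adjacent to all of them so needs a fresh color.
Chromatic number = 2 + 1 = 3.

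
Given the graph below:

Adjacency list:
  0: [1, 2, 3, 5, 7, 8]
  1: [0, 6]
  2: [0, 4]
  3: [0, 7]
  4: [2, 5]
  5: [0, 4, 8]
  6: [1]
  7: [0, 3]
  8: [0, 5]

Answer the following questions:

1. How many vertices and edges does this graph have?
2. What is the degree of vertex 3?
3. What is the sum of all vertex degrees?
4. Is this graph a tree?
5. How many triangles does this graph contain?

Count: 9 vertices, 11 edges.
Vertex 3 has neighbors [0, 7], degree = 2.
Handshaking lemma: 2 * 11 = 22.
A tree on 9 vertices has 8 edges. This graph has 11 edges (3 extra). Not a tree.
Number of triangles = 2.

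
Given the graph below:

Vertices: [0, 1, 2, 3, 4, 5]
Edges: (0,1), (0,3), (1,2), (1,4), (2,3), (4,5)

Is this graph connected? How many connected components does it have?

Checking connectivity: the graph has 1 connected component(s).
All vertices are reachable from each other. The graph IS connected.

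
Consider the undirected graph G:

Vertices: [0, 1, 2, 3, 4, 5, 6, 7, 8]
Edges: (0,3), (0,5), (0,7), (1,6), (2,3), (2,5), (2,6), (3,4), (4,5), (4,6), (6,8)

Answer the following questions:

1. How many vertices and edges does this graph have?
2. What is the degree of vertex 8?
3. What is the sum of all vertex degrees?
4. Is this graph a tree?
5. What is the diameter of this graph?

Count: 9 vertices, 11 edges.
Vertex 8 has neighbors [6], degree = 1.
Handshaking lemma: 2 * 11 = 22.
A tree on 9 vertices has 8 edges. This graph has 11 edges (3 extra). Not a tree.
Diameter (longest shortest path) = 5.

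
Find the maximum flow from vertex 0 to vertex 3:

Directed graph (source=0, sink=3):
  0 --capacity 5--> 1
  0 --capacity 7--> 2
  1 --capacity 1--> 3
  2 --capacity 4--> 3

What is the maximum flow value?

Computing max flow:
  Flow on (0->1): 1/5
  Flow on (0->2): 4/7
  Flow on (1->3): 1/1
  Flow on (2->3): 4/4
Maximum flow = 5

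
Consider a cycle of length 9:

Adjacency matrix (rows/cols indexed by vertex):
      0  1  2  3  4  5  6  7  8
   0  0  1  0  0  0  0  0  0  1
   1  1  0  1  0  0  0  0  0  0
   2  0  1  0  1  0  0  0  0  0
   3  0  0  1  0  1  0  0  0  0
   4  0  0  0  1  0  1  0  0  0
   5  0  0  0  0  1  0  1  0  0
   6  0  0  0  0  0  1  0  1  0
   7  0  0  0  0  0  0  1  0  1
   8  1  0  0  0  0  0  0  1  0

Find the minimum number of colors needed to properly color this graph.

This is an odd cycle (C_9). Odd cycles are not bipartite (any 2-coloring forces two adjacent vertices to match), and 3 colors suffice.
Chromatic number = 3.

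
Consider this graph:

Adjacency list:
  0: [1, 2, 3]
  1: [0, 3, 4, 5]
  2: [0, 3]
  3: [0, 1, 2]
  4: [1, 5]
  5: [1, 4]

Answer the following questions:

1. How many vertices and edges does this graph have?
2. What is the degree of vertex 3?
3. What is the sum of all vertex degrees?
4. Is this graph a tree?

Count: 6 vertices, 8 edges.
Vertex 3 has neighbors [0, 1, 2], degree = 3.
Handshaking lemma: 2 * 8 = 16.
A tree on 6 vertices has 5 edges. This graph has 8 edges (3 extra). Not a tree.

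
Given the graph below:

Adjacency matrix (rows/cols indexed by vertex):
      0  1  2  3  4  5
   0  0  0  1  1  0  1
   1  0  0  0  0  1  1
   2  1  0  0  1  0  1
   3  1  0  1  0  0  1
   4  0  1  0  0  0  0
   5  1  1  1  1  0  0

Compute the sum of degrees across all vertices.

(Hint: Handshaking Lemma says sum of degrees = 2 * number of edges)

Count edges: 8 edges.
By Handshaking Lemma: sum of degrees = 2 * 8 = 16.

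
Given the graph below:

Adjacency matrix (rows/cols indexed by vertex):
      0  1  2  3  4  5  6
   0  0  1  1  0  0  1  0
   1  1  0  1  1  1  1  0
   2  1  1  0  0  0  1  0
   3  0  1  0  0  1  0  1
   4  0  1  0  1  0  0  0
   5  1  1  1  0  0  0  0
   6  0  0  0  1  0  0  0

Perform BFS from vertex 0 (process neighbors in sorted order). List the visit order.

BFS from vertex 0 (neighbors processed in ascending order):
Visit order: 0, 1, 2, 5, 3, 4, 6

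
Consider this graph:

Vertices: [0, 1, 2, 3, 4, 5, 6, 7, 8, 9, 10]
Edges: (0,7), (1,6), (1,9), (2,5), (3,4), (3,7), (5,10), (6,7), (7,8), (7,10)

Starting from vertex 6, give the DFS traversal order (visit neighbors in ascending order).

DFS from vertex 6 (neighbors processed in ascending order):
Visit order: 6, 1, 9, 7, 0, 3, 4, 8, 10, 5, 2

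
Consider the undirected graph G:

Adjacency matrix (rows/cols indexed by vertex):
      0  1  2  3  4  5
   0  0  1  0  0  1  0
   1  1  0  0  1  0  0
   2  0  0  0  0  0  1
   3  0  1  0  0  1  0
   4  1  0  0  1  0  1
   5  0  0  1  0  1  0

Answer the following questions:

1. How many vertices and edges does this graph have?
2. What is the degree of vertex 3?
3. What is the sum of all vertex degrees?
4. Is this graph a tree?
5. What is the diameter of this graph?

Count: 6 vertices, 6 edges.
Vertex 3 has neighbors [1, 4], degree = 2.
Handshaking lemma: 2 * 6 = 12.
A tree on 6 vertices has 5 edges. This graph has 6 edges (1 extra). Not a tree.
Diameter (longest shortest path) = 4.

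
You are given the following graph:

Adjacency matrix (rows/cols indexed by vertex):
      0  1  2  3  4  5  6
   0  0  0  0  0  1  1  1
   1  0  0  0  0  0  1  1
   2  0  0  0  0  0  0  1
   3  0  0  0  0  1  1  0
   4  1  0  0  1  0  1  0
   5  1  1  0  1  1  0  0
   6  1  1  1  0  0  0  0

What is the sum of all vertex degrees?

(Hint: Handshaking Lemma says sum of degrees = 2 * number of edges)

Count edges: 9 edges.
By Handshaking Lemma: sum of degrees = 2 * 9 = 18.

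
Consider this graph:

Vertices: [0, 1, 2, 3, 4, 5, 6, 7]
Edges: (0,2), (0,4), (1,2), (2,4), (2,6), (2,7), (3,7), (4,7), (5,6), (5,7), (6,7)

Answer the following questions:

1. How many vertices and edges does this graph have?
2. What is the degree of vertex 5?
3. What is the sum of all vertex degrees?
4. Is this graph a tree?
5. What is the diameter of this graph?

Count: 8 vertices, 11 edges.
Vertex 5 has neighbors [6, 7], degree = 2.
Handshaking lemma: 2 * 11 = 22.
A tree on 8 vertices has 7 edges. This graph has 11 edges (4 extra). Not a tree.
Diameter (longest shortest path) = 3.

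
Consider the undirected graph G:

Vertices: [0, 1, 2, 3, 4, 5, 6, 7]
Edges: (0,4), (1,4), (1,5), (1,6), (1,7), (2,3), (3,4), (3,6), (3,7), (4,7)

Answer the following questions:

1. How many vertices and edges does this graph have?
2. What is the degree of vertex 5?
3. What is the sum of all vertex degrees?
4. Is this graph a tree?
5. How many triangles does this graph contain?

Count: 8 vertices, 10 edges.
Vertex 5 has neighbors [1], degree = 1.
Handshaking lemma: 2 * 10 = 20.
A tree on 8 vertices has 7 edges. This graph has 10 edges (3 extra). Not a tree.
Number of triangles = 2.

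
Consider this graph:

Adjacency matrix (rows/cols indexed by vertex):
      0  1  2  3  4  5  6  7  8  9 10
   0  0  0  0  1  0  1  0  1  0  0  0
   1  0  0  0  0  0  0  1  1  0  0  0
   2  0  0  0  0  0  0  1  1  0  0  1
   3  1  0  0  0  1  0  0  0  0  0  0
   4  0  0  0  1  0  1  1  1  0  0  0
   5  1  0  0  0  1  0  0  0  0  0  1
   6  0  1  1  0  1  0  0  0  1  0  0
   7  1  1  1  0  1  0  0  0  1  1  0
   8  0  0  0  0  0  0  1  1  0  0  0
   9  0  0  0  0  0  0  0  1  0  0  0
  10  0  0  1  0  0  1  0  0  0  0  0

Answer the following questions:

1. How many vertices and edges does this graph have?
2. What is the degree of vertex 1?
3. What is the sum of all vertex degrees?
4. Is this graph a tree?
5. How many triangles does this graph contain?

Count: 11 vertices, 16 edges.
Vertex 1 has neighbors [6, 7], degree = 2.
Handshaking lemma: 2 * 16 = 32.
A tree on 11 vertices has 10 edges. This graph has 16 edges (6 extra). Not a tree.
Number of triangles = 0.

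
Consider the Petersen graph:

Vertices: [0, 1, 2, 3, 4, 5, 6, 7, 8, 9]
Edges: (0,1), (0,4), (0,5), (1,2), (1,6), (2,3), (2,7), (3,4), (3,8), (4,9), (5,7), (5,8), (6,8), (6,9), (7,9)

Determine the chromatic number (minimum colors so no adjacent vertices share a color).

The Petersen graph contains odd cycles (e.g. the outer 5-cycle), so chi >= 3.
A proper 3-coloring exists (it is a well-known 3-chromatic graph).
Chromatic number = 3.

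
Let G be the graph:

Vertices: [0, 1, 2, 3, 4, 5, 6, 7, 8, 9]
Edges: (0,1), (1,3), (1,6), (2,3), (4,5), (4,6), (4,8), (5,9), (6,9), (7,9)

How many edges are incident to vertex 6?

Vertex 6 has neighbors [1, 4, 9], so deg(6) = 3.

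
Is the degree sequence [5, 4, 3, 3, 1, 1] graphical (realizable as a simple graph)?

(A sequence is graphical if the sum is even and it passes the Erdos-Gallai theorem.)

Sum of degrees = 17. Sum is odd, so the sequence is NOT graphical.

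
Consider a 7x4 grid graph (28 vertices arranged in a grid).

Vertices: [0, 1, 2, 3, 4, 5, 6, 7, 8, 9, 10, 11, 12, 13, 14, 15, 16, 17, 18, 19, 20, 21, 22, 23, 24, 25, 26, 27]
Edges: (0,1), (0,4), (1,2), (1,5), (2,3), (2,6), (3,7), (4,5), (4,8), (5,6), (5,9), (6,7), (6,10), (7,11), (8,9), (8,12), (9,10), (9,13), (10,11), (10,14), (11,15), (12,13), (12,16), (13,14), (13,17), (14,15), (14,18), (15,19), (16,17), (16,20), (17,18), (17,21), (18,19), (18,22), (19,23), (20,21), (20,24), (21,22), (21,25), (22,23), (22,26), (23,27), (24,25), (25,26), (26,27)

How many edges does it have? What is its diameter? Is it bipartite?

A 7x4 grid has 24 vertical edges and 21 horizontal edges.
Total edges = 24 + 21 = 45.
Diameter = (7-1) + (4-1) = 9 (corner to opposite corner).
Grid graphs are bipartite (checkerboard coloring).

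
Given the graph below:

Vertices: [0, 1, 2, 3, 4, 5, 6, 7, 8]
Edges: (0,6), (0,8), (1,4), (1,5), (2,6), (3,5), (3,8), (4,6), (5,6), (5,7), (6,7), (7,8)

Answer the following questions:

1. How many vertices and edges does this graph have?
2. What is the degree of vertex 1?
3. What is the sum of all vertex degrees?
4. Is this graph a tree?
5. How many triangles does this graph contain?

Count: 9 vertices, 12 edges.
Vertex 1 has neighbors [4, 5], degree = 2.
Handshaking lemma: 2 * 12 = 24.
A tree on 9 vertices has 8 edges. This graph has 12 edges (4 extra). Not a tree.
Number of triangles = 1.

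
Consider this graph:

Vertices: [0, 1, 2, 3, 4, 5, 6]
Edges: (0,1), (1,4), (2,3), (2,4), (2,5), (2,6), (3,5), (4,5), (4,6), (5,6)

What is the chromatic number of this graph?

The graph has a maximum clique of size 4 (lower bound on chromatic number).
A valid 4-coloring: {0: 1, 1: 0, 2: 0, 3: 1, 4: 1, 5: 2, 6: 3}.
Chromatic number = 4.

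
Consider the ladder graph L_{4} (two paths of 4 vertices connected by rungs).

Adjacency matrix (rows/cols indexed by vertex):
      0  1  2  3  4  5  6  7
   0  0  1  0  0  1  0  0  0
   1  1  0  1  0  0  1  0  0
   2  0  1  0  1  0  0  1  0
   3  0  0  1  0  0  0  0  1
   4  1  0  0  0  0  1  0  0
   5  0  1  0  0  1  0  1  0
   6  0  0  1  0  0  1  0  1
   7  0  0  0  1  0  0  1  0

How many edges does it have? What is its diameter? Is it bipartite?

Ladder graph L_{4}: 4 rungs + 2 * (4-1) path edges = 4 + 6 = 10 edges.
Diameter = 4.
Ladder graphs are bipartite (alternating coloring along each path).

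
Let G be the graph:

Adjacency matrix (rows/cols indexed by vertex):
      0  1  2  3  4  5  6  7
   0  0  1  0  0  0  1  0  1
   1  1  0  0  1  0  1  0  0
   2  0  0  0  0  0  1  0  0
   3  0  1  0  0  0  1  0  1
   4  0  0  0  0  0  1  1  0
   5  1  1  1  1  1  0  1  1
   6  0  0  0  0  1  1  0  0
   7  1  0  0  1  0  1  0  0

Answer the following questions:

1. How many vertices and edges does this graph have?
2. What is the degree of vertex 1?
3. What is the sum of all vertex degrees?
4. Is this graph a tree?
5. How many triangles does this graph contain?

Count: 8 vertices, 12 edges.
Vertex 1 has neighbors [0, 3, 5], degree = 3.
Handshaking lemma: 2 * 12 = 24.
A tree on 8 vertices has 7 edges. This graph has 12 edges (5 extra). Not a tree.
Number of triangles = 5.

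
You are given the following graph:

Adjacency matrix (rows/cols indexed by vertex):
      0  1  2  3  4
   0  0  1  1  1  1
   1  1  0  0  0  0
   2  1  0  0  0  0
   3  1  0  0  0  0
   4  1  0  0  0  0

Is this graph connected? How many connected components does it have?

Checking connectivity: the graph has 1 connected component(s).
All vertices are reachable from each other. The graph IS connected.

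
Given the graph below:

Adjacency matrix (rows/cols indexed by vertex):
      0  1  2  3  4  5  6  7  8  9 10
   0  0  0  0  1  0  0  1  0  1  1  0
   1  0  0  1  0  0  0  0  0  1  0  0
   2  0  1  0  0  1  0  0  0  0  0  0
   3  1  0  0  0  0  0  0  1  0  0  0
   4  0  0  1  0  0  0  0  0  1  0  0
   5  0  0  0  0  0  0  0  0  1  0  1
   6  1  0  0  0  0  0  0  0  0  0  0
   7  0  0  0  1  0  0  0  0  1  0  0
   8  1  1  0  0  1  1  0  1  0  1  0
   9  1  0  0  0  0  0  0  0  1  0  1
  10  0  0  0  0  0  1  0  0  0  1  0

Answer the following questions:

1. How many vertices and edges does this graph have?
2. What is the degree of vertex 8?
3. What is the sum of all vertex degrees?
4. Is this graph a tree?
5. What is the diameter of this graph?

Count: 11 vertices, 14 edges.
Vertex 8 has neighbors [0, 1, 4, 5, 7, 9], degree = 6.
Handshaking lemma: 2 * 14 = 28.
A tree on 11 vertices has 10 edges. This graph has 14 edges (4 extra). Not a tree.
Diameter (longest shortest path) = 4.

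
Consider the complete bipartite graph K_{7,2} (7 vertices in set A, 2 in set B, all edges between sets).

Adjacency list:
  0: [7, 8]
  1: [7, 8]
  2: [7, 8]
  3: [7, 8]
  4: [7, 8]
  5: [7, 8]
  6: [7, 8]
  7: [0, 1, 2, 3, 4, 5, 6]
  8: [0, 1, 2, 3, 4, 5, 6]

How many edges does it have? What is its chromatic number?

K_{7,2} has 7 * 2 = 14 edges.
Bipartite graphs have chromatic number 2 (color each partition differently).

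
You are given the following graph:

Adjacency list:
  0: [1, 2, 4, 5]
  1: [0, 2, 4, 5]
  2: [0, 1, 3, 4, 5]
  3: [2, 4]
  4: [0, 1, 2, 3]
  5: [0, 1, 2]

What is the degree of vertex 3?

Vertex 3 has neighbors [2, 4], so deg(3) = 2.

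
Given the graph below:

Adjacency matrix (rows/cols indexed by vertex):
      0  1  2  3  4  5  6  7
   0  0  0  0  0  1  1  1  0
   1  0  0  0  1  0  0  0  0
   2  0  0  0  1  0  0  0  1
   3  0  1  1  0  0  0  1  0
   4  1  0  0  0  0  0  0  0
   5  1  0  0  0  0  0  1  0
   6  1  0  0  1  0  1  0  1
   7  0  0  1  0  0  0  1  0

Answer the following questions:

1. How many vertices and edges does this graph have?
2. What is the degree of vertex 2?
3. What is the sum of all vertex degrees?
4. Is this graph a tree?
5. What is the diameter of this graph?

Count: 8 vertices, 9 edges.
Vertex 2 has neighbors [3, 7], degree = 2.
Handshaking lemma: 2 * 9 = 18.
A tree on 8 vertices has 7 edges. This graph has 9 edges (2 extra). Not a tree.
Diameter (longest shortest path) = 4.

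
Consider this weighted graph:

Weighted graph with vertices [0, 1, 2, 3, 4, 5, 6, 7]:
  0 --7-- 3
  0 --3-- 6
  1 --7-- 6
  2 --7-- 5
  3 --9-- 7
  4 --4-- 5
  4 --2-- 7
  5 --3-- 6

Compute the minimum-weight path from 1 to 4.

Using Dijkstra's algorithm from vertex 1:
Shortest path: 1 -> 6 -> 5 -> 4
Total weight: 7 + 3 + 4 = 14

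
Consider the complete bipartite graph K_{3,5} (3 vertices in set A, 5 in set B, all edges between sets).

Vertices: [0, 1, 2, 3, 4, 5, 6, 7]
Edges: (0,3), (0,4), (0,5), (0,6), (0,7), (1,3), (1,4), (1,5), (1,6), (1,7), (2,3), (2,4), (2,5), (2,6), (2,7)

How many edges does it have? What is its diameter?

K_{3,5} has 3 * 5 = 15 edges.
Any vertex reaches any opposite-side vertex in 1 step; same-side vertices reach in 2 steps via any opposite-side vertex.
Diameter = 2.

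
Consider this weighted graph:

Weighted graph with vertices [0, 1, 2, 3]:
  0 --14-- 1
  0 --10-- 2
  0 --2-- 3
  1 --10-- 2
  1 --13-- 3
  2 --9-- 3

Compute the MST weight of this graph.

Applying Kruskal's algorithm (sort edges by weight, add if no cycle):
  Add (0,3) w=2
  Add (2,3) w=9
  Skip (0,2) w=10 (creates cycle)
  Add (1,2) w=10
  Skip (1,3) w=13 (creates cycle)
  Skip (0,1) w=14 (creates cycle)
MST weight = 21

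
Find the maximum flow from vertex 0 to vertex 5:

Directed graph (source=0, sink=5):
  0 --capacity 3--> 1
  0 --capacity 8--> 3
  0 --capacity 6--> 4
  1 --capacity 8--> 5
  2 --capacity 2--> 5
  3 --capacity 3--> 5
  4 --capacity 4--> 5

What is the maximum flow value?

Computing max flow:
  Flow on (0->1): 3/3
  Flow on (0->3): 3/8
  Flow on (0->4): 4/6
  Flow on (1->5): 3/8
  Flow on (3->5): 3/3
  Flow on (4->5): 4/4
Maximum flow = 10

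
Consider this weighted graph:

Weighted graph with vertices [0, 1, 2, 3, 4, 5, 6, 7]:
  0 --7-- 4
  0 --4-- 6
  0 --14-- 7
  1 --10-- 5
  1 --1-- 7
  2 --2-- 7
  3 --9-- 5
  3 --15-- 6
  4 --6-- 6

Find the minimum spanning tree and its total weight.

Applying Kruskal's algorithm (sort edges by weight, add if no cycle):
  Add (1,7) w=1
  Add (2,7) w=2
  Add (0,6) w=4
  Add (4,6) w=6
  Skip (0,4) w=7 (creates cycle)
  Add (3,5) w=9
  Add (1,5) w=10
  Add (0,7) w=14
  Skip (3,6) w=15 (creates cycle)
MST weight = 46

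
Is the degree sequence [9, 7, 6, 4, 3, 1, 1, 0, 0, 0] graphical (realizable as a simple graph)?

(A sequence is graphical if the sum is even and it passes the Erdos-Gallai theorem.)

Sum of degrees = 31. Sum is odd, so the sequence is NOT graphical.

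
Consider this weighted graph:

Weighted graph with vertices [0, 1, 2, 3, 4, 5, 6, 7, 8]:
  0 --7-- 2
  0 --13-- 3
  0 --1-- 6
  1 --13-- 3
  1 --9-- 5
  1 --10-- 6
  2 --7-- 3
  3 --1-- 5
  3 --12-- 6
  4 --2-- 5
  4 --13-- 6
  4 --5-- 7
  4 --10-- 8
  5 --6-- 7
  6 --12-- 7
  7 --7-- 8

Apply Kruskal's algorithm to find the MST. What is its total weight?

Applying Kruskal's algorithm (sort edges by weight, add if no cycle):
  Add (0,6) w=1
  Add (3,5) w=1
  Add (4,5) w=2
  Add (4,7) w=5
  Skip (5,7) w=6 (creates cycle)
  Add (0,2) w=7
  Add (2,3) w=7
  Add (7,8) w=7
  Add (1,5) w=9
  Skip (1,6) w=10 (creates cycle)
  Skip (4,8) w=10 (creates cycle)
  Skip (3,6) w=12 (creates cycle)
  Skip (6,7) w=12 (creates cycle)
  Skip (0,3) w=13 (creates cycle)
  Skip (1,3) w=13 (creates cycle)
  Skip (4,6) w=13 (creates cycle)
MST weight = 39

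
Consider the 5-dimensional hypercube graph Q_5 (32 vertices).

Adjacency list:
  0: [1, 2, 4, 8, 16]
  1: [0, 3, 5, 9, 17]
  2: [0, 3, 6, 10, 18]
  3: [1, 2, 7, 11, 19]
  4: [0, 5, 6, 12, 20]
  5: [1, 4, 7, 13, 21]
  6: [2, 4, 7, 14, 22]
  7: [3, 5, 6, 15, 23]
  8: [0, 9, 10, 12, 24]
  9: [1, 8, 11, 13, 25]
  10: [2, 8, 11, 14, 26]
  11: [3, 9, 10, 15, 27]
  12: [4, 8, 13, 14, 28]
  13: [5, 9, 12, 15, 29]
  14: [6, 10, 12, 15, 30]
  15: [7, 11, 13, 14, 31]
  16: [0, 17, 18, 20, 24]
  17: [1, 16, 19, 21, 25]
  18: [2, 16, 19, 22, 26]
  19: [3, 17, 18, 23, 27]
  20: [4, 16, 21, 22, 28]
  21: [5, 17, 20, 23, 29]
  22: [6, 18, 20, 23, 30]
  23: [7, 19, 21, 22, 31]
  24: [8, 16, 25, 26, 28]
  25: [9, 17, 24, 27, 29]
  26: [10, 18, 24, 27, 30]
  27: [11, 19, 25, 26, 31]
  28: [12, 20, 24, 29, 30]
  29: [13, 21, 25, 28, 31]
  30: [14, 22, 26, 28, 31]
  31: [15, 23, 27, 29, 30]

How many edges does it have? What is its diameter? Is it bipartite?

The 5-dimensional hypercube Q_5 has 32 vertices and each vertex has degree 5.
Total edges = 32 * 5 / 2 = 80.
Diameter = 5 (max Hamming distance between binary labels).
Hypercubes are bipartite (partition by parity of binary representation).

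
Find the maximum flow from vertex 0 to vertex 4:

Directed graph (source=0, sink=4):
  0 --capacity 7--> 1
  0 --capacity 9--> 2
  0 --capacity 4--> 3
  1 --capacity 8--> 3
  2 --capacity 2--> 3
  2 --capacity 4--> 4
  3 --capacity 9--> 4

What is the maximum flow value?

Computing max flow:
  Flow on (0->1): 3/7
  Flow on (0->2): 6/9
  Flow on (0->3): 4/4
  Flow on (1->3): 3/8
  Flow on (2->3): 2/2
  Flow on (2->4): 4/4
  Flow on (3->4): 9/9
Maximum flow = 13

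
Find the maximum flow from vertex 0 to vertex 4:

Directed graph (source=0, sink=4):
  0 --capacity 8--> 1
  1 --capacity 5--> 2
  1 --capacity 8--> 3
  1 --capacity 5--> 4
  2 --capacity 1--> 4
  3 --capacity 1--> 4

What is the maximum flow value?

Computing max flow:
  Flow on (0->1): 7/8
  Flow on (1->2): 1/5
  Flow on (1->3): 1/8
  Flow on (1->4): 5/5
  Flow on (2->4): 1/1
  Flow on (3->4): 1/1
Maximum flow = 7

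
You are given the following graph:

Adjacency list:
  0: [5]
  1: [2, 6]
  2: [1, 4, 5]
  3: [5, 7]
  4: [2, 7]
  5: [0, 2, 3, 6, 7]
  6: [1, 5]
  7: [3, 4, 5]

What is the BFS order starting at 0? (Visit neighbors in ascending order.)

BFS from vertex 0 (neighbors processed in ascending order):
Visit order: 0, 5, 2, 3, 6, 7, 1, 4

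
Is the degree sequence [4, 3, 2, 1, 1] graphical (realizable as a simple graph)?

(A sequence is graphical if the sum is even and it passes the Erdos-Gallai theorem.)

Sum of degrees = 11. Sum is odd, so the sequence is NOT graphical.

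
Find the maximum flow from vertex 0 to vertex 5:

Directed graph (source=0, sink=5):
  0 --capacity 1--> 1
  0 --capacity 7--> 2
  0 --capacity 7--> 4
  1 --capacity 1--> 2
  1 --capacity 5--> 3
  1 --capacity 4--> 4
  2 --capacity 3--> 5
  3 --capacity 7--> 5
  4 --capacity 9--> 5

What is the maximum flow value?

Computing max flow:
  Flow on (0->1): 1/1
  Flow on (0->2): 3/7
  Flow on (0->4): 7/7
  Flow on (1->3): 1/5
  Flow on (2->5): 3/3
  Flow on (3->5): 1/7
  Flow on (4->5): 7/9
Maximum flow = 11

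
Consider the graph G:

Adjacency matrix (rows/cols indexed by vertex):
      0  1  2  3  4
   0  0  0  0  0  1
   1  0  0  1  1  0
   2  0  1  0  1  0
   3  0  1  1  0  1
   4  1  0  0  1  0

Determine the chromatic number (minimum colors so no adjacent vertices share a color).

The graph has a maximum clique of size 3 (lower bound on chromatic number).
A valid 3-coloring: {0: 0, 1: 1, 2: 2, 3: 0, 4: 1}.
Chromatic number = 3.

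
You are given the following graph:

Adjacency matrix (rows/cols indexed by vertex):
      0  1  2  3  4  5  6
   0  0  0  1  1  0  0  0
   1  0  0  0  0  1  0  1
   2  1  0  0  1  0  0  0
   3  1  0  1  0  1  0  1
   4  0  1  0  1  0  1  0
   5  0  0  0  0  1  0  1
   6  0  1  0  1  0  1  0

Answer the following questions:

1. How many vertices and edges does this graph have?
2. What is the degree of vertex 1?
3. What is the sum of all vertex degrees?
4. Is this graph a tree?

Count: 7 vertices, 9 edges.
Vertex 1 has neighbors [4, 6], degree = 2.
Handshaking lemma: 2 * 9 = 18.
A tree on 7 vertices has 6 edges. This graph has 9 edges (3 extra). Not a tree.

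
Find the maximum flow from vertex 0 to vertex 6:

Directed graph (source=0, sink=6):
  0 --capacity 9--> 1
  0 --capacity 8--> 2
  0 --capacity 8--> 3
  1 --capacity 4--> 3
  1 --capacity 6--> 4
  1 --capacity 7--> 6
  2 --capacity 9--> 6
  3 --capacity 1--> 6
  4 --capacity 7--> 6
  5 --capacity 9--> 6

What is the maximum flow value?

Computing max flow:
  Flow on (0->1): 9/9
  Flow on (0->2): 8/8
  Flow on (0->3): 1/8
  Flow on (1->4): 2/6
  Flow on (1->6): 7/7
  Flow on (2->6): 8/9
  Flow on (3->6): 1/1
  Flow on (4->6): 2/7
Maximum flow = 18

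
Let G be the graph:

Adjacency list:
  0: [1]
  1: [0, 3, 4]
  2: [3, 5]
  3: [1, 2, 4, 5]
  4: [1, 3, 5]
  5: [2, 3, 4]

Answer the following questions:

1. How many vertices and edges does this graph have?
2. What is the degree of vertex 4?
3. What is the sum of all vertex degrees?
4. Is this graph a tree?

Count: 6 vertices, 8 edges.
Vertex 4 has neighbors [1, 3, 5], degree = 3.
Handshaking lemma: 2 * 8 = 16.
A tree on 6 vertices has 5 edges. This graph has 8 edges (3 extra). Not a tree.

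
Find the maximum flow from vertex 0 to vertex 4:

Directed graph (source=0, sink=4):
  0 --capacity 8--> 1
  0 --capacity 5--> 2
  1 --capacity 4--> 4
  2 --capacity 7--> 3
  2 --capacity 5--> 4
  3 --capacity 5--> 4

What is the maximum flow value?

Computing max flow:
  Flow on (0->1): 4/8
  Flow on (0->2): 5/5
  Flow on (1->4): 4/4
  Flow on (2->4): 5/5
Maximum flow = 9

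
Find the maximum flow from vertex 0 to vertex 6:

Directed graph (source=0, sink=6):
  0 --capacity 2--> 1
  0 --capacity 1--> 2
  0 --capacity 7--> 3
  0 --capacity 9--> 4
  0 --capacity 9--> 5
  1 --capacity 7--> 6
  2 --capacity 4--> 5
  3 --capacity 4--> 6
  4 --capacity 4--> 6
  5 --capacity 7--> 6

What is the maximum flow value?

Computing max flow:
  Flow on (0->1): 2/2
  Flow on (0->3): 4/7
  Flow on (0->4): 4/9
  Flow on (0->5): 7/9
  Flow on (1->6): 2/7
  Flow on (3->6): 4/4
  Flow on (4->6): 4/4
  Flow on (5->6): 7/7
Maximum flow = 17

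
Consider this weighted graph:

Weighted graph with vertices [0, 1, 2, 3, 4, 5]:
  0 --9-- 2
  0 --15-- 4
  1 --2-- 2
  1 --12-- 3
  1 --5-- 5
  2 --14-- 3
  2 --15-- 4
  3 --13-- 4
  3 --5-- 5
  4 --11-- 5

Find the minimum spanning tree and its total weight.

Applying Kruskal's algorithm (sort edges by weight, add if no cycle):
  Add (1,2) w=2
  Add (1,5) w=5
  Add (3,5) w=5
  Add (0,2) w=9
  Add (4,5) w=11
  Skip (1,3) w=12 (creates cycle)
  Skip (3,4) w=13 (creates cycle)
  Skip (2,3) w=14 (creates cycle)
  Skip (0,4) w=15 (creates cycle)
  Skip (2,4) w=15 (creates cycle)
MST weight = 32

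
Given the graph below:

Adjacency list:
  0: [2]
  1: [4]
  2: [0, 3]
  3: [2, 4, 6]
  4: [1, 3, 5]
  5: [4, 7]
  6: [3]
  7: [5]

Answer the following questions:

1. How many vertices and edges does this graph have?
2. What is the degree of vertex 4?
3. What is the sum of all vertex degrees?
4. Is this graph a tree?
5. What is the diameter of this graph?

Count: 8 vertices, 7 edges.
Vertex 4 has neighbors [1, 3, 5], degree = 3.
Handshaking lemma: 2 * 7 = 14.
A graph is a tree iff it is connected and has exactly n-1 edges. This graph is connected (all 8 vertices in one component) and has 8-1 = 7 edges. It is a tree.
Diameter (longest shortest path) = 5.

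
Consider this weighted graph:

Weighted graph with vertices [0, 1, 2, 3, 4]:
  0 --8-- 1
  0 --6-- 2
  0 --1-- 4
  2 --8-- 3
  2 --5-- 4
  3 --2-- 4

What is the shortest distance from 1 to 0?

Using Dijkstra's algorithm from vertex 1:
Shortest path: 1 -> 0
Total weight: 8 = 8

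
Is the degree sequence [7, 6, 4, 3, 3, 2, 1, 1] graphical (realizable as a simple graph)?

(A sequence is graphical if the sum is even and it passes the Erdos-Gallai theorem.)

Sum of degrees = 27. Sum is odd, so the sequence is NOT graphical.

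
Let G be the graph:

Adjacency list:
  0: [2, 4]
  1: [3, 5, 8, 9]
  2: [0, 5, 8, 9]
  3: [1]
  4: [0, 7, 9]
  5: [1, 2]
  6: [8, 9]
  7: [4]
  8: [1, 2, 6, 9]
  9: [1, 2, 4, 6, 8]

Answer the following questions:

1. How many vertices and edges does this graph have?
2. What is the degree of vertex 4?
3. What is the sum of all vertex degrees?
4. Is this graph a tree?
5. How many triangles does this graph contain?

Count: 10 vertices, 14 edges.
Vertex 4 has neighbors [0, 7, 9], degree = 3.
Handshaking lemma: 2 * 14 = 28.
A tree on 10 vertices has 9 edges. This graph has 14 edges (5 extra). Not a tree.
Number of triangles = 3.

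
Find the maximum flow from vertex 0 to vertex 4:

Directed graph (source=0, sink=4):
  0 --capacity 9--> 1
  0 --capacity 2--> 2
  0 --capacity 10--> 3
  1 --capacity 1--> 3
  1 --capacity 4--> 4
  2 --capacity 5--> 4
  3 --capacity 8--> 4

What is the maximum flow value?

Computing max flow:
  Flow on (0->1): 5/9
  Flow on (0->2): 2/2
  Flow on (0->3): 7/10
  Flow on (1->3): 1/1
  Flow on (1->4): 4/4
  Flow on (2->4): 2/5
  Flow on (3->4): 8/8
Maximum flow = 14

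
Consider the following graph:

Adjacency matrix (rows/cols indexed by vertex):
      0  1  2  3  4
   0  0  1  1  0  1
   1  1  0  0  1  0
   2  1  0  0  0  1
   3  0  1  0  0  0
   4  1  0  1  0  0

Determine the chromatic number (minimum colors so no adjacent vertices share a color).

The graph has a maximum clique of size 3 (lower bound on chromatic number).
A valid 3-coloring: {0: 0, 1: 1, 2: 1, 3: 0, 4: 2}.
Chromatic number = 3.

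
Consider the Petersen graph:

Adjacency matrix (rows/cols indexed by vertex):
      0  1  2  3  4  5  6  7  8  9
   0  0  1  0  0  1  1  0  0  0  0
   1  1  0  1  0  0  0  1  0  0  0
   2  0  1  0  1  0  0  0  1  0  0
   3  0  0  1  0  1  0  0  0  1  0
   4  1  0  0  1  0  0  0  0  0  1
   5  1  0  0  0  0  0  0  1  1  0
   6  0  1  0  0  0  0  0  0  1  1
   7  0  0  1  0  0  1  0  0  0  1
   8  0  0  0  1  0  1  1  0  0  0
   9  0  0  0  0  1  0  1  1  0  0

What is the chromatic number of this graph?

The Petersen graph contains odd cycles (e.g. the outer 5-cycle), so chi >= 3.
A proper 3-coloring exists (it is a well-known 3-chromatic graph).
Chromatic number = 3.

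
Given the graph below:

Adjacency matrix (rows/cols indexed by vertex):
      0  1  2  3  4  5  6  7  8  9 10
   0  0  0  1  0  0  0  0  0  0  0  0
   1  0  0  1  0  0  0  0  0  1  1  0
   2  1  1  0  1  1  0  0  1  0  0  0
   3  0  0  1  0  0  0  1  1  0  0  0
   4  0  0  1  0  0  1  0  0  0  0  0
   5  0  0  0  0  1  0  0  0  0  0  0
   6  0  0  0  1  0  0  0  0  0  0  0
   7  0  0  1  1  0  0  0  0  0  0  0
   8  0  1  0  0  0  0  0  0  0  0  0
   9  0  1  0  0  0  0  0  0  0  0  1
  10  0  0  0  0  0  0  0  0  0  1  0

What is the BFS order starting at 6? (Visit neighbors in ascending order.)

BFS from vertex 6 (neighbors processed in ascending order):
Visit order: 6, 3, 2, 7, 0, 1, 4, 8, 9, 5, 10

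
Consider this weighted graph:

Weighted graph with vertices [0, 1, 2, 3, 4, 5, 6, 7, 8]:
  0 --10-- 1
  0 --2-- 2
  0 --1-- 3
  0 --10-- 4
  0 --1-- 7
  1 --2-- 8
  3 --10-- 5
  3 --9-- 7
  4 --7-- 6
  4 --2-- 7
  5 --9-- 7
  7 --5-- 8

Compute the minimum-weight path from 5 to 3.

Using Dijkstra's algorithm from vertex 5:
Shortest path: 5 -> 3
Total weight: 10 = 10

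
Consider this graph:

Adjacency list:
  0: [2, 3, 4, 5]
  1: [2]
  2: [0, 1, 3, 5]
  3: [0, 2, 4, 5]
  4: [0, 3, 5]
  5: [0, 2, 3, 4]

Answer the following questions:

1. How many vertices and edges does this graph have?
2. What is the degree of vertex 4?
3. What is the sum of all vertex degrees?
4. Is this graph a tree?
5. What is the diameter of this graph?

Count: 6 vertices, 10 edges.
Vertex 4 has neighbors [0, 3, 5], degree = 3.
Handshaking lemma: 2 * 10 = 20.
A tree on 6 vertices has 5 edges. This graph has 10 edges (5 extra). Not a tree.
Diameter (longest shortest path) = 3.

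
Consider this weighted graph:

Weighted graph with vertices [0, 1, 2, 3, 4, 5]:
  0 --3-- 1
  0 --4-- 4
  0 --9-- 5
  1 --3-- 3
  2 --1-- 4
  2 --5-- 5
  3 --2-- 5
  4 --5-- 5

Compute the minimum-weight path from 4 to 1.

Using Dijkstra's algorithm from vertex 4:
Shortest path: 4 -> 0 -> 1
Total weight: 4 + 3 = 7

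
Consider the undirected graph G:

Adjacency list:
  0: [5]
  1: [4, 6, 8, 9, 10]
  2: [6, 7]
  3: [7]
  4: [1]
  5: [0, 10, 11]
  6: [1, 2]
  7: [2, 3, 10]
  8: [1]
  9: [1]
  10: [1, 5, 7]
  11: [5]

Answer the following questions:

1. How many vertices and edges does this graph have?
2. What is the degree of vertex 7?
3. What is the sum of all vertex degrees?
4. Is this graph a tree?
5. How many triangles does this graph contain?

Count: 12 vertices, 12 edges.
Vertex 7 has neighbors [2, 3, 10], degree = 3.
Handshaking lemma: 2 * 12 = 24.
A tree on 12 vertices has 11 edges. This graph has 12 edges (1 extra). Not a tree.
Number of triangles = 0.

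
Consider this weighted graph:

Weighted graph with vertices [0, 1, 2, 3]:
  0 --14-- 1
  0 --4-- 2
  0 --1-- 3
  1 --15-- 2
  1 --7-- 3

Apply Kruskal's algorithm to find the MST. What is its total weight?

Applying Kruskal's algorithm (sort edges by weight, add if no cycle):
  Add (0,3) w=1
  Add (0,2) w=4
  Add (1,3) w=7
  Skip (0,1) w=14 (creates cycle)
  Skip (1,2) w=15 (creates cycle)
MST weight = 12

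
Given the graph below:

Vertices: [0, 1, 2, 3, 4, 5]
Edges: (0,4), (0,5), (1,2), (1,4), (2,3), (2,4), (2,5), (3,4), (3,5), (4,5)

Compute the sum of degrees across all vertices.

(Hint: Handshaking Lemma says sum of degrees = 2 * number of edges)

Count edges: 10 edges.
By Handshaking Lemma: sum of degrees = 2 * 10 = 20.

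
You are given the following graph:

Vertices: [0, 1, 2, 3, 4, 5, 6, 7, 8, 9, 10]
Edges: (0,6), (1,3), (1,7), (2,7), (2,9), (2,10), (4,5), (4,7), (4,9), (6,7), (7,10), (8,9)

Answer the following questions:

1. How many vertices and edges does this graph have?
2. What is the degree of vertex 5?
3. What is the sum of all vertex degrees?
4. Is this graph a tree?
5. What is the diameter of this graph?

Count: 11 vertices, 12 edges.
Vertex 5 has neighbors [4], degree = 1.
Handshaking lemma: 2 * 12 = 24.
A tree on 11 vertices has 10 edges. This graph has 12 edges (2 extra). Not a tree.
Diameter (longest shortest path) = 5.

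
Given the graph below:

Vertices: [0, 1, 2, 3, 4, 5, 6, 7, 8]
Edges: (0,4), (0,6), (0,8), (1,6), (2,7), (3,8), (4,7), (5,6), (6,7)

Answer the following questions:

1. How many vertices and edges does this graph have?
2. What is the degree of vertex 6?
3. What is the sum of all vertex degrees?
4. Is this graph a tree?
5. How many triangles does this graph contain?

Count: 9 vertices, 9 edges.
Vertex 6 has neighbors [0, 1, 5, 7], degree = 4.
Handshaking lemma: 2 * 9 = 18.
A tree on 9 vertices has 8 edges. This graph has 9 edges (1 extra). Not a tree.
Number of triangles = 0.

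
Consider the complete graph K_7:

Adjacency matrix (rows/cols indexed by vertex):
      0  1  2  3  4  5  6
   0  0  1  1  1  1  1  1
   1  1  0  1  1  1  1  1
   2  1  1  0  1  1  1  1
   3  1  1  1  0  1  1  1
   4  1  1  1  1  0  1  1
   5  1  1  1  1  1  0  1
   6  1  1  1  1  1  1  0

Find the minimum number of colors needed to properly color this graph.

In K_7, every vertex is adjacent to every other vertex.
Each vertex needs a unique color.
Chromatic number = 7.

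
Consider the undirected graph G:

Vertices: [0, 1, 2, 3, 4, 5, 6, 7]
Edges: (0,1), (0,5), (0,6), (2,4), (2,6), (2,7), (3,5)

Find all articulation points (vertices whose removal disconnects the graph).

An articulation point is a vertex whose removal disconnects the graph.
Articulation points: [0, 2, 5, 6]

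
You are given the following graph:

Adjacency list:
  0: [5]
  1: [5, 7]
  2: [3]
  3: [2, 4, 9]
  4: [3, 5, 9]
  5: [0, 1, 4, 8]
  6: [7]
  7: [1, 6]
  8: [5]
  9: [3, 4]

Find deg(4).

Vertex 4 has neighbors [3, 5, 9], so deg(4) = 3.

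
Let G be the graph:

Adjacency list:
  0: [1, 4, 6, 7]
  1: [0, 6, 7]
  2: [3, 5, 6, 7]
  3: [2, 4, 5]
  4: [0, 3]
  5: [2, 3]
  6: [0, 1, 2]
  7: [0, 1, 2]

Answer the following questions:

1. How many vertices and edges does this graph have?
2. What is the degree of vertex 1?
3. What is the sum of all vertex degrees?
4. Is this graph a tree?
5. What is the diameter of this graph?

Count: 8 vertices, 12 edges.
Vertex 1 has neighbors [0, 6, 7], degree = 3.
Handshaking lemma: 2 * 12 = 24.
A tree on 8 vertices has 7 edges. This graph has 12 edges (5 extra). Not a tree.
Diameter (longest shortest path) = 3.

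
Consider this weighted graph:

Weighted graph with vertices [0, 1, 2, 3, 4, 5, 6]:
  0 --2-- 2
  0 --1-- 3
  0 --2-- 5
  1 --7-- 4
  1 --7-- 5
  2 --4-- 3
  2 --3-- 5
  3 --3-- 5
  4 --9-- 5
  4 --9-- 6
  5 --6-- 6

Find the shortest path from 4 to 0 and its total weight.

Using Dijkstra's algorithm from vertex 4:
Shortest path: 4 -> 5 -> 0
Total weight: 9 + 2 = 11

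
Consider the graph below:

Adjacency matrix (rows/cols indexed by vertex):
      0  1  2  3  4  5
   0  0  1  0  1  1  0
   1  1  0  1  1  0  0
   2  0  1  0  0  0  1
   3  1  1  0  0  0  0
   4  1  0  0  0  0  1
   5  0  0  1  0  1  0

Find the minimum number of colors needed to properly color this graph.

The graph has a maximum clique of size 3 (lower bound on chromatic number).
A valid 3-coloring: {0: 0, 1: 1, 2: 0, 3: 2, 4: 1, 5: 2}.
Chromatic number = 3.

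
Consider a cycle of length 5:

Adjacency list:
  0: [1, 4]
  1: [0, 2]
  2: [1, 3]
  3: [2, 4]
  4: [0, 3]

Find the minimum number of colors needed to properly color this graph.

This is an odd cycle (C_5). Odd cycles are not bipartite (any 2-coloring forces two adjacent vertices to match), and 3 colors suffice.
Chromatic number = 3.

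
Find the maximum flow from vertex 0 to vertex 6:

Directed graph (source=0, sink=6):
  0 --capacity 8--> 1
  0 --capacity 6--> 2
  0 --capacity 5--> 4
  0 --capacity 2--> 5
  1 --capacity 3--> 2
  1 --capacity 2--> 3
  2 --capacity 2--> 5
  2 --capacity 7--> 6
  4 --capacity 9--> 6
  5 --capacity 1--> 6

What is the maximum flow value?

Computing max flow:
  Flow on (0->1): 3/8
  Flow on (0->2): 4/6
  Flow on (0->4): 5/5
  Flow on (0->5): 1/2
  Flow on (1->2): 3/3
  Flow on (2->6): 7/7
  Flow on (4->6): 5/9
  Flow on (5->6): 1/1
Maximum flow = 13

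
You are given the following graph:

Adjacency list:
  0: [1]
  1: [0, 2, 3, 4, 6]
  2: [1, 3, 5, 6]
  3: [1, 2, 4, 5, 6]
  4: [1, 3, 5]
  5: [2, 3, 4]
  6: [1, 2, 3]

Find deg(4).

Vertex 4 has neighbors [1, 3, 5], so deg(4) = 3.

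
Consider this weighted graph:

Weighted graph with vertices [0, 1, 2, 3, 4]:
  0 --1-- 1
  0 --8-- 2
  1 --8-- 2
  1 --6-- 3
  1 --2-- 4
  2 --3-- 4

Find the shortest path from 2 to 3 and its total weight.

Using Dijkstra's algorithm from vertex 2:
Shortest path: 2 -> 4 -> 1 -> 3
Total weight: 3 + 2 + 6 = 11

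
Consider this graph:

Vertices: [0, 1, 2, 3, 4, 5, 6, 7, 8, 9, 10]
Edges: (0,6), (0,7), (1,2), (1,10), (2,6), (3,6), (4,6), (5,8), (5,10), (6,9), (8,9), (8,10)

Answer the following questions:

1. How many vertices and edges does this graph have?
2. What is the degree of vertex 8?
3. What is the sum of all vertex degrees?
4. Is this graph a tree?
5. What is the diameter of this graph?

Count: 11 vertices, 12 edges.
Vertex 8 has neighbors [5, 9, 10], degree = 3.
Handshaking lemma: 2 * 12 = 24.
A tree on 11 vertices has 10 edges. This graph has 12 edges (2 extra). Not a tree.
Diameter (longest shortest path) = 5.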